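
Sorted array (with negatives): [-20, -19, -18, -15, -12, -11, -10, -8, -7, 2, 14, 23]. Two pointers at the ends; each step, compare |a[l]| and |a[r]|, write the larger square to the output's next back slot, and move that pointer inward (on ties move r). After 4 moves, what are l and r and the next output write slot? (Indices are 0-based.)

l=3, r=10, next write slot=7

l=0 r=11: |-20|<=|23| out[11]=529, r--
l=0 r=10: |-20|>|14| out[10]=400, l++
l=1 r=10: |-19|>|14| out[9]=361, l++
l=2 r=10: |-18|>|14| out[8]=324, l++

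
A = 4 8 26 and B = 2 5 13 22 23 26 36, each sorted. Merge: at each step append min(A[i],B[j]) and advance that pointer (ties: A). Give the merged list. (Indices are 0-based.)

[i=0,j=0] A[i]=4>B[j]=2 take 2 → j++
[i=0,j=1] A[i]=4<=B[j]=5 take 4 → i++
[i=1,j=1] A[i]=8>B[j]=5 take 5 → j++
[i=1,j=2] A[i]=8<=B[j]=13 take 8 → i++
[i=2,j=2] A[i]=26>B[j]=13 take 13 → j++
[i=2,j=3] A[i]=26>B[j]=22 take 22 → j++
[i=2,j=4] A[i]=26>B[j]=23 take 23 → j++
[i=2,j=5] A[i]=26<=B[j]=26 take 26 → i++
[i=3,j=5] A done, take B[j]=26 → j++
[i=3,j=6] A done, take B[j]=36 → j++

[2, 4, 5, 8, 13, 22, 23, 26, 26, 36]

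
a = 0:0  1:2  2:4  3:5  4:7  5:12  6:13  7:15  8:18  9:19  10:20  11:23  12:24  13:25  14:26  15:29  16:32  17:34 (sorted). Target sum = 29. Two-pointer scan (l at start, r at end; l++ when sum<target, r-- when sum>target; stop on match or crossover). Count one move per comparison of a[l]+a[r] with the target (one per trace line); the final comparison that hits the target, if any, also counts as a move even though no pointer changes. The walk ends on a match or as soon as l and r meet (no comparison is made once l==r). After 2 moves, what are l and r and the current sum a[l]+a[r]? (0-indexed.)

[0,17] 0+34=34 >29 → r--
[0,16] 0+32=32 >29 → r--

l=0, r=15, sum=29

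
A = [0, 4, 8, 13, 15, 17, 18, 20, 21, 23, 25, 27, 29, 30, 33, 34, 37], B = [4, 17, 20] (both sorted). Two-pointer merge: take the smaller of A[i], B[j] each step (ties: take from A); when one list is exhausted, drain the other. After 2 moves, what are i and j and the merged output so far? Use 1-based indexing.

i=3, j=1, merged so far=[0, 4]

[i=1,j=1] A[i]=0<=B[j]=4 take 0 → i++
[i=2,j=1] A[i]=4<=B[j]=4 take 4 → i++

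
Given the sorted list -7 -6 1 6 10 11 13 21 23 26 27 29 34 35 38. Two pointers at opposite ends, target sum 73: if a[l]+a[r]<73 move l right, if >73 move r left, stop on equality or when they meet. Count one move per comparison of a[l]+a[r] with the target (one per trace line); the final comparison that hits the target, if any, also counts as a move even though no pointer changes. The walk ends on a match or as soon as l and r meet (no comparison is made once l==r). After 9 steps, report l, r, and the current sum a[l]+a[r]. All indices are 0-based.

l=0 r=14: -7+38=31 <73, l++
l=1 r=14: -6+38=32 <73, l++
l=2 r=14: 1+38=39 <73, l++
l=3 r=14: 6+38=44 <73, l++
l=4 r=14: 10+38=48 <73, l++
l=5 r=14: 11+38=49 <73, l++
l=6 r=14: 13+38=51 <73, l++
l=7 r=14: 21+38=59 <73, l++
l=8 r=14: 23+38=61 <73, l++

l=9, r=14, sum=64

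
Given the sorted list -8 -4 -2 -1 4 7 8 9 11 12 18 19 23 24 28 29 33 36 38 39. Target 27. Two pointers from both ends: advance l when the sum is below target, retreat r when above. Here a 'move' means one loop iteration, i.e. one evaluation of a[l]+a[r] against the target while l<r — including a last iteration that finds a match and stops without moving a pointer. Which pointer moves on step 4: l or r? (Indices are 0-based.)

l=0 r=19: -8+39=31 >27, r--
l=0 r=18: -8+38=30 >27, r--
l=0 r=17: -8+36=28 >27, r--
l=0 r=16: -8+33=25 <27, l++

l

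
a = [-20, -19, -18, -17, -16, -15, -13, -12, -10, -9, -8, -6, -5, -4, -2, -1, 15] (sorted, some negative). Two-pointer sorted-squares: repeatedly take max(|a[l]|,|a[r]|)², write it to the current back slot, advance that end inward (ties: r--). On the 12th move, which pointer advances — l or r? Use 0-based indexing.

l

[0,16] |-20|>|15| out[16]=400 → l++
[1,16] |-19|>|15| out[15]=361 → l++
[2,16] |-18|>|15| out[14]=324 → l++
[3,16] |-17|>|15| out[13]=289 → l++
[4,16] |-16|>|15| out[12]=256 → l++
[5,16] |-15|<=|15| out[11]=225 → r--
[5,15] |-15|>|-1| out[10]=225 → l++
[6,15] |-13|>|-1| out[9]=169 → l++
[7,15] |-12|>|-1| out[8]=144 → l++
[8,15] |-10|>|-1| out[7]=100 → l++
[9,15] |-9|>|-1| out[6]=81 → l++
[10,15] |-8|>|-1| out[5]=64 → l++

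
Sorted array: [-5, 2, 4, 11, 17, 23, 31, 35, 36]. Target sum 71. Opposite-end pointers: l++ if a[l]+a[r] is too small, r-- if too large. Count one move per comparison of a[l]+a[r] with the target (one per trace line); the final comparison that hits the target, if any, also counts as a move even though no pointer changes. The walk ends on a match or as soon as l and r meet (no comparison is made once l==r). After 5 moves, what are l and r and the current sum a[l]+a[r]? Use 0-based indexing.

l=5, r=8, sum=59

[0,8] -5+36=31 <71 → l++
[1,8] 2+36=38 <71 → l++
[2,8] 4+36=40 <71 → l++
[3,8] 11+36=47 <71 → l++
[4,8] 17+36=53 <71 → l++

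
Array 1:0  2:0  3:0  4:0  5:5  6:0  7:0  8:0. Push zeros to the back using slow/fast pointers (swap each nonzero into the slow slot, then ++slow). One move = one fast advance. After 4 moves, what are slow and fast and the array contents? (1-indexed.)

slow=1 fast=1: a[fast]=0, fast++
slow=1 fast=2: a[fast]=0, fast++
slow=1 fast=3: a[fast]=0, fast++
slow=1 fast=4: a[fast]=0, fast++

slow=1, fast=5, a=[0, 0, 0, 0, 5, 0, 0, 0]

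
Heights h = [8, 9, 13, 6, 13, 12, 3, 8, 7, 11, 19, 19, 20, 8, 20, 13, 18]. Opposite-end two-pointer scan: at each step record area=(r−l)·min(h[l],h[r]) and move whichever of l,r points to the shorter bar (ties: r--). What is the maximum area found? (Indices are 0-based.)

l=0 r=16: min(8,18)*16=128 best=128 *, l++
l=1 r=16: min(9,18)*15=135 best=135 *, l++
l=2 r=16: min(13,18)*14=182 best=182 *, l++
l=3 r=16: min(6,18)*13=78 best=182, l++
l=4 r=16: min(13,18)*12=156 best=182, l++
l=5 r=16: min(12,18)*11=132 best=182, l++
l=6 r=16: min(3,18)*10=30 best=182, l++
l=7 r=16: min(8,18)*9=72 best=182, l++
l=8 r=16: min(7,18)*8=56 best=182, l++
l=9 r=16: min(11,18)*7=77 best=182, l++
l=10 r=16: min(19,18)*6=108 best=182, r--
l=10 r=15: min(19,13)*5=65 best=182, r--
l=10 r=14: min(19,20)*4=76 best=182, l++
l=11 r=14: min(19,20)*3=57 best=182, l++
l=12 r=14: min(20,20)*2=40 best=182, r--
l=12 r=13: min(20,8)*1=8 best=182, r--

max area = 182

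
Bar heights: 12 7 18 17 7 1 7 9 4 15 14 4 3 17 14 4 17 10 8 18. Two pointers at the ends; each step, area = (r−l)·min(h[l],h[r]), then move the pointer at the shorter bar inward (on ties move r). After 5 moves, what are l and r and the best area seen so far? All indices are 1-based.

l=1 r=20: min(12,18)*19=228 best=228 *, l++
l=2 r=20: min(7,18)*18=126 best=228, l++
l=3 r=20: min(18,18)*17=306 best=306 *, r--
l=3 r=19: min(18,8)*16=128 best=306, r--
l=3 r=18: min(18,10)*15=150 best=306, r--

l=3, r=17, best area=306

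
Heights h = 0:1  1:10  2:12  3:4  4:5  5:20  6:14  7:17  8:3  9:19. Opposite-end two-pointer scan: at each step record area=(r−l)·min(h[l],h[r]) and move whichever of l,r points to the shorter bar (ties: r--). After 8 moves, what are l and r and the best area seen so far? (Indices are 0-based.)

l=0 r=9: min(1,19)*9=9 best=9 *, l++
l=1 r=9: min(10,19)*8=80 best=80 *, l++
l=2 r=9: min(12,19)*7=84 best=84 *, l++
l=3 r=9: min(4,19)*6=24 best=84, l++
l=4 r=9: min(5,19)*5=25 best=84, l++
l=5 r=9: min(20,19)*4=76 best=84, r--
l=5 r=8: min(20,3)*3=9 best=84, r--
l=5 r=7: min(20,17)*2=34 best=84, r--

l=5, r=6, best area=84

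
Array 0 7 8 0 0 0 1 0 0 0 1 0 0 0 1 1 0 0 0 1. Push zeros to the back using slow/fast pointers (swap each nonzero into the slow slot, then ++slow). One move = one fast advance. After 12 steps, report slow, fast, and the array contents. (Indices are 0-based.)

slow=0 fast=0: a[fast]=0, fast++
slow=0 fast=1: a[fast]=7≠0 swap→a[0]=7, slow++,fast++
slow=1 fast=2: a[fast]=8≠0 swap→a[1]=8, slow++,fast++
slow=2 fast=3: a[fast]=0, fast++
slow=2 fast=4: a[fast]=0, fast++
slow=2 fast=5: a[fast]=0, fast++
slow=2 fast=6: a[fast]=1≠0 swap→a[2]=1, slow++,fast++
slow=3 fast=7: a[fast]=0, fast++
slow=3 fast=8: a[fast]=0, fast++
slow=3 fast=9: a[fast]=0, fast++
slow=3 fast=10: a[fast]=1≠0 swap→a[3]=1, slow++,fast++
slow=4 fast=11: a[fast]=0, fast++

slow=4, fast=12, a=[7, 8, 1, 1, 0, 0, 0, 0, 0, 0, 0, 0, 0, 0, 1, 1, 0, 0, 0, 1]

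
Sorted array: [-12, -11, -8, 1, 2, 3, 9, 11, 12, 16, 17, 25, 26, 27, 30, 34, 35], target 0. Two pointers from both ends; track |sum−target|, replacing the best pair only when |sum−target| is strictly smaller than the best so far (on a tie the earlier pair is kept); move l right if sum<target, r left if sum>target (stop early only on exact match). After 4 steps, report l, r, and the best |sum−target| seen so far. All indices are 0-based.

l=0, r=12, best |Δ|=15

[0,16] -12+35=23 d=23 * → r--
[0,15] -12+34=22 d=22 * → r--
[0,14] -12+30=18 d=18 * → r--
[0,13] -12+27=15 d=15 * → r--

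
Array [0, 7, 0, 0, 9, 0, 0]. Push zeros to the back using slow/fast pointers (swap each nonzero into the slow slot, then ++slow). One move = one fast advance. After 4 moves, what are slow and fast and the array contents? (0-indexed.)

slow=1, fast=4, a=[7, 0, 0, 0, 9, 0, 0]

slow=0 fast=0: a[fast]=0, fast++
slow=0 fast=1: a[fast]=7≠0 swap→a[0]=7, slow++,fast++
slow=1 fast=2: a[fast]=0, fast++
slow=1 fast=3: a[fast]=0, fast++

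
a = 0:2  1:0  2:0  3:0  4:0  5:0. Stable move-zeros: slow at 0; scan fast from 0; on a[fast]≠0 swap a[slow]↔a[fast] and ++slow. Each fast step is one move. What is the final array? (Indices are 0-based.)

[2, 0, 0, 0, 0, 0]

(s=0,f=0) a[fast]=2≠0 swap→a[0]=2 → slow++,fast++
(s=1,f=1) a[fast]=0 → fast++
(s=1,f=2) a[fast]=0 → fast++
(s=1,f=3) a[fast]=0 → fast++
(s=1,f=4) a[fast]=0 → fast++
(s=1,f=5) a[fast]=0 → fast++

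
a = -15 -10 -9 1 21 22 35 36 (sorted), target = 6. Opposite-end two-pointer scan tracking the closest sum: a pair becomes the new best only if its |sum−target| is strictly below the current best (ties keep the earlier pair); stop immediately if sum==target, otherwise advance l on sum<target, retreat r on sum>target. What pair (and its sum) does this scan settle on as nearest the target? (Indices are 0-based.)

pair (-15, 21) with sum 6 (|Δ|=0)

[0,7] -15+36=21 d=15 * → r--
[0,6] -15+35=20 d=14 * → r--
[0,5] -15+22=7 d=1 * → r--
[0,4] -15+21=6 d=0 * → stop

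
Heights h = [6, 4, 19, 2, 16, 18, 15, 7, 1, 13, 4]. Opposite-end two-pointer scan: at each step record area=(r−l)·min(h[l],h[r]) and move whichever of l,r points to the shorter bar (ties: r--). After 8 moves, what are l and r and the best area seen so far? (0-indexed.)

l=2, r=4, best area=91

[0,10] min(6,4)*10=40 best=40 * → r--
[0,9] min(6,13)*9=54 best=54 * → l++
[1,9] min(4,13)*8=32 best=54 → l++
[2,9] min(19,13)*7=91 best=91 * → r--
[2,8] min(19,1)*6=6 best=91 → r--
[2,7] min(19,7)*5=35 best=91 → r--
[2,6] min(19,15)*4=60 best=91 → r--
[2,5] min(19,18)*3=54 best=91 → r--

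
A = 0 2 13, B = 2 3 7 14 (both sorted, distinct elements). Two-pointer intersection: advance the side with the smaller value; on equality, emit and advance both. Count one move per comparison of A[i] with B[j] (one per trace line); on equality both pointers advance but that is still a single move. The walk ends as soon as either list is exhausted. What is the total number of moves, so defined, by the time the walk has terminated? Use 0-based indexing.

[i=0,j=0] 0<2 → i++
[i=1,j=0] 2==2 emit → i++,j++
[i=2,j=1] 13>3 → j++
[i=2,j=2] 13>7 → j++
[i=2,j=3] 13<14 → i++

5 moves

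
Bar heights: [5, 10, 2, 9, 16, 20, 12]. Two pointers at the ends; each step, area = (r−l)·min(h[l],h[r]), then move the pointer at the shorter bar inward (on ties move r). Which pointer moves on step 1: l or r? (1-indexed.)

l

l=1 r=7: min(5,12)*6=30 best=30 *, l++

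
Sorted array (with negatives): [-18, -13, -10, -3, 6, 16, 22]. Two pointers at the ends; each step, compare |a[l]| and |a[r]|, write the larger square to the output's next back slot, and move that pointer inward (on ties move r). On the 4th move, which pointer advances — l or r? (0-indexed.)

l

l=0 r=6: |-18|<=|22| out[6]=484, r--
l=0 r=5: |-18|>|16| out[5]=324, l++
l=1 r=5: |-13|<=|16| out[4]=256, r--
l=1 r=4: |-13|>|6| out[3]=169, l++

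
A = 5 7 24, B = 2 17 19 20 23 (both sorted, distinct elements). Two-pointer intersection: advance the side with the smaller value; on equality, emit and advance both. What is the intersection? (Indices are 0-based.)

[i=0,j=0] 5>2 → j++
[i=0,j=1] 5<17 → i++
[i=1,j=1] 7<17 → i++
[i=2,j=1] 24>17 → j++
[i=2,j=2] 24>19 → j++
[i=2,j=3] 24>20 → j++
[i=2,j=4] 24>23 → j++

intersection = []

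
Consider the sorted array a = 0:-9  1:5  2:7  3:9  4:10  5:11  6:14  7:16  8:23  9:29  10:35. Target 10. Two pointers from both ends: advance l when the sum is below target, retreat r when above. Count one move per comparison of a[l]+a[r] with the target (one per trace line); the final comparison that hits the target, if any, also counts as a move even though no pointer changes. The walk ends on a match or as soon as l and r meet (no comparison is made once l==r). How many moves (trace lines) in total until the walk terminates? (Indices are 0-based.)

10 moves

l=0 r=10: -9+35=26 >10, r--
l=0 r=9: -9+29=20 >10, r--
l=0 r=8: -9+23=14 >10, r--
l=0 r=7: -9+16=7 <10, l++
l=1 r=7: 5+16=21 >10, r--
l=1 r=6: 5+14=19 >10, r--
l=1 r=5: 5+11=16 >10, r--
l=1 r=4: 5+10=15 >10, r--
l=1 r=3: 5+9=14 >10, r--
l=1 r=2: 5+7=12 >10, r--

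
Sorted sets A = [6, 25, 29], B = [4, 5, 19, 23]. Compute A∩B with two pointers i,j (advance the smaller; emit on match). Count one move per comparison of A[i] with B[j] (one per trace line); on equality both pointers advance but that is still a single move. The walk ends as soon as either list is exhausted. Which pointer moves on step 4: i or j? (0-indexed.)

i=0 j=0: 6>4, j++
i=0 j=1: 6>5, j++
i=0 j=2: 6<19, i++
i=1 j=2: 25>19, j++

j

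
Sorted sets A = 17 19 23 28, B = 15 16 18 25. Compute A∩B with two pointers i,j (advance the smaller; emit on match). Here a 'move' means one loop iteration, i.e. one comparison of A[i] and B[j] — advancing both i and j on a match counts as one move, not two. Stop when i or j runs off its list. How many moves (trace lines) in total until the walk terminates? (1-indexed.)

[i=1,j=1] 17>15 → j++
[i=1,j=2] 17>16 → j++
[i=1,j=3] 17<18 → i++
[i=2,j=3] 19>18 → j++
[i=2,j=4] 19<25 → i++
[i=3,j=4] 23<25 → i++
[i=4,j=4] 28>25 → j++

7 moves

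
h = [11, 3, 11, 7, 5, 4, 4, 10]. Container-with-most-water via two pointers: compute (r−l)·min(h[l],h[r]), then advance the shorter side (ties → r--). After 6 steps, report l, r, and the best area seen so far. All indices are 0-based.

l=0, r=1, best area=70

l=0 r=7: min(11,10)*7=70 best=70 *, r--
l=0 r=6: min(11,4)*6=24 best=70, r--
l=0 r=5: min(11,4)*5=20 best=70, r--
l=0 r=4: min(11,5)*4=20 best=70, r--
l=0 r=3: min(11,7)*3=21 best=70, r--
l=0 r=2: min(11,11)*2=22 best=70, r--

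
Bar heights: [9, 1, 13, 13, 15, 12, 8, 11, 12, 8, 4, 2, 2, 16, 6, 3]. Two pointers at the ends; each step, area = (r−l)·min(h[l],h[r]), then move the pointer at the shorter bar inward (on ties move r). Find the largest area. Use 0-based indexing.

[0,15] min(9,3)*15=45 best=45 * → r--
[0,14] min(9,6)*14=84 best=84 * → r--
[0,13] min(9,16)*13=117 best=117 * → l++
[1,13] min(1,16)*12=12 best=117 → l++
[2,13] min(13,16)*11=143 best=143 * → l++
[3,13] min(13,16)*10=130 best=143 → l++
[4,13] min(15,16)*9=135 best=143 → l++
[5,13] min(12,16)*8=96 best=143 → l++
[6,13] min(8,16)*7=56 best=143 → l++
[7,13] min(11,16)*6=66 best=143 → l++
[8,13] min(12,16)*5=60 best=143 → l++
[9,13] min(8,16)*4=32 best=143 → l++
[10,13] min(4,16)*3=12 best=143 → l++
[11,13] min(2,16)*2=4 best=143 → l++
[12,13] min(2,16)*1=2 best=143 → l++

max area = 143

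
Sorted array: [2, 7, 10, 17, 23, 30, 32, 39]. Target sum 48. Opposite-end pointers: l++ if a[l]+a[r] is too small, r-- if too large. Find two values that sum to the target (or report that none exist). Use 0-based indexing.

no pair

[0,7] 2+39=41 <48 → l++
[1,7] 7+39=46 <48 → l++
[2,7] 10+39=49 >48 → r--
[2,6] 10+32=42 <48 → l++
[3,6] 17+32=49 >48 → r--
[3,5] 17+30=47 <48 → l++
[4,5] 23+30=53 >48 → r--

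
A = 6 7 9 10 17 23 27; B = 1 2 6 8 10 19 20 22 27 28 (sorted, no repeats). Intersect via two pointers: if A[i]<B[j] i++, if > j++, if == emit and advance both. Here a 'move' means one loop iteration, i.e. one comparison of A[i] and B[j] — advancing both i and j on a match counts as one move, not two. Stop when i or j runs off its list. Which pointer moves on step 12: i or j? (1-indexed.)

i

[i=1,j=1] 6>1 → j++
[i=1,j=2] 6>2 → j++
[i=1,j=3] 6==6 emit → i++,j++
[i=2,j=4] 7<8 → i++
[i=3,j=4] 9>8 → j++
[i=3,j=5] 9<10 → i++
[i=4,j=5] 10==10 emit → i++,j++
[i=5,j=6] 17<19 → i++
[i=6,j=6] 23>19 → j++
[i=6,j=7] 23>20 → j++
[i=6,j=8] 23>22 → j++
[i=6,j=9] 23<27 → i++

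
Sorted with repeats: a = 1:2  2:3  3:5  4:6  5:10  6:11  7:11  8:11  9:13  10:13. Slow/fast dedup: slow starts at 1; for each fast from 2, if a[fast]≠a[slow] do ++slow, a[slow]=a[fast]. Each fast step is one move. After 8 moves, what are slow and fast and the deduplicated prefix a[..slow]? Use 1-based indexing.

(s=1,f=2) a[fast]=3≠a[slow]=2 write a[2]=3 → slow++,fast++
(s=2,f=3) a[fast]=5≠a[slow]=3 write a[3]=5 → slow++,fast++
(s=3,f=4) a[fast]=6≠a[slow]=5 write a[4]=6 → slow++,fast++
(s=4,f=5) a[fast]=10≠a[slow]=6 write a[5]=10 → slow++,fast++
(s=5,f=6) a[fast]=11≠a[slow]=10 write a[6]=11 → slow++,fast++
(s=6,f=7) a[fast]=11=a[slow] dup → fast++
(s=6,f=8) a[fast]=11=a[slow] dup → fast++
(s=6,f=9) a[fast]=13≠a[slow]=11 write a[7]=13 → slow++,fast++

slow=7, fast=10, prefix=[2, 3, 5, 6, 10, 11, 13]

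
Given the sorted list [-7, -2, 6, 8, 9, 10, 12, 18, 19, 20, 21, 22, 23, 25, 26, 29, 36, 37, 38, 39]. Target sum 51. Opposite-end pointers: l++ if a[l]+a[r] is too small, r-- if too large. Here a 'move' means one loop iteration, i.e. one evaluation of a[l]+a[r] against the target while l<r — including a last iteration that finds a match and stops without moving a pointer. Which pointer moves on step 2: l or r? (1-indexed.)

l

l=1 r=20: -7+39=32 <51, l++
l=2 r=20: -2+39=37 <51, l++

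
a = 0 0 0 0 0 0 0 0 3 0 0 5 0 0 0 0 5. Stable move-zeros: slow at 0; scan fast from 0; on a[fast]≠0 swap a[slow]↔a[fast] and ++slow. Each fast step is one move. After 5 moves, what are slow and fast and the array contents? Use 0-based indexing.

slow=0 fast=0: a[fast]=0, fast++
slow=0 fast=1: a[fast]=0, fast++
slow=0 fast=2: a[fast]=0, fast++
slow=0 fast=3: a[fast]=0, fast++
slow=0 fast=4: a[fast]=0, fast++

slow=0, fast=5, a=[0, 0, 0, 0, 0, 0, 0, 0, 3, 0, 0, 5, 0, 0, 0, 0, 5]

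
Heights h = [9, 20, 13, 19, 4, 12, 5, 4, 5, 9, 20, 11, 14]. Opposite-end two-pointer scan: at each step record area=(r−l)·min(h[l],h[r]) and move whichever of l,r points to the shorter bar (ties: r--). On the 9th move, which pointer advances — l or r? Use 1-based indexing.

r

[1,13] min(9,14)*12=108 best=108 * → l++
[2,13] min(20,14)*11=154 best=154 * → r--
[2,12] min(20,11)*10=110 best=154 → r--
[2,11] min(20,20)*9=180 best=180 * → r--
[2,10] min(20,9)*8=72 best=180 → r--
[2,9] min(20,5)*7=35 best=180 → r--
[2,8] min(20,4)*6=24 best=180 → r--
[2,7] min(20,5)*5=25 best=180 → r--
[2,6] min(20,12)*4=48 best=180 → r--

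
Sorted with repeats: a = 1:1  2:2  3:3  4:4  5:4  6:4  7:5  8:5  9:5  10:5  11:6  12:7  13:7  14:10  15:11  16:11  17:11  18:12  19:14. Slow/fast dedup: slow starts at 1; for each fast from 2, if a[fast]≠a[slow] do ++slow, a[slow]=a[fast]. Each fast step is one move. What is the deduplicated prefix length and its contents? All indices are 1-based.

slow=1 fast=2: a[fast]=2≠a[slow]=1 write a[2]=2, slow++,fast++
slow=2 fast=3: a[fast]=3≠a[slow]=2 write a[3]=3, slow++,fast++
slow=3 fast=4: a[fast]=4≠a[slow]=3 write a[4]=4, slow++,fast++
slow=4 fast=5: a[fast]=4=a[slow] dup, fast++
slow=4 fast=6: a[fast]=4=a[slow] dup, fast++
slow=4 fast=7: a[fast]=5≠a[slow]=4 write a[5]=5, slow++,fast++
slow=5 fast=8: a[fast]=5=a[slow] dup, fast++
slow=5 fast=9: a[fast]=5=a[slow] dup, fast++
slow=5 fast=10: a[fast]=5=a[slow] dup, fast++
slow=5 fast=11: a[fast]=6≠a[slow]=5 write a[6]=6, slow++,fast++
slow=6 fast=12: a[fast]=7≠a[slow]=6 write a[7]=7, slow++,fast++
slow=7 fast=13: a[fast]=7=a[slow] dup, fast++
slow=7 fast=14: a[fast]=10≠a[slow]=7 write a[8]=10, slow++,fast++
slow=8 fast=15: a[fast]=11≠a[slow]=10 write a[9]=11, slow++,fast++
slow=9 fast=16: a[fast]=11=a[slow] dup, fast++
slow=9 fast=17: a[fast]=11=a[slow] dup, fast++
slow=9 fast=18: a[fast]=12≠a[slow]=11 write a[10]=12, slow++,fast++
slow=10 fast=19: a[fast]=14≠a[slow]=12 write a[11]=14, slow++,fast++

length 11; prefix = [1, 2, 3, 4, 5, 6, 7, 10, 11, 12, 14]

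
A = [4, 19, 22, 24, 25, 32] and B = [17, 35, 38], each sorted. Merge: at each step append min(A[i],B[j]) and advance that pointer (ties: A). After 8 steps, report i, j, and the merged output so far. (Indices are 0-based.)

i=6, j=2, merged so far=[4, 17, 19, 22, 24, 25, 32, 35]

[i=0,j=0] A[i]=4<=B[j]=17 take 4 → i++
[i=1,j=0] A[i]=19>B[j]=17 take 17 → j++
[i=1,j=1] A[i]=19<=B[j]=35 take 19 → i++
[i=2,j=1] A[i]=22<=B[j]=35 take 22 → i++
[i=3,j=1] A[i]=24<=B[j]=35 take 24 → i++
[i=4,j=1] A[i]=25<=B[j]=35 take 25 → i++
[i=5,j=1] A[i]=32<=B[j]=35 take 32 → i++
[i=6,j=1] A done, take B[j]=35 → j++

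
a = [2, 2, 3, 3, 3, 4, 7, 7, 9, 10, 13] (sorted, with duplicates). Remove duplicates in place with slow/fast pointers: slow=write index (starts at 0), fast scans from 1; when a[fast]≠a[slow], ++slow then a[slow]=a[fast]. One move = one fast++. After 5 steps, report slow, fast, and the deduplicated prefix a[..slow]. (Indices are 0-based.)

(s=0,f=1) a[fast]=2=a[slow] dup → fast++
(s=0,f=2) a[fast]=3≠a[slow]=2 write a[1]=3 → slow++,fast++
(s=1,f=3) a[fast]=3=a[slow] dup → fast++
(s=1,f=4) a[fast]=3=a[slow] dup → fast++
(s=1,f=5) a[fast]=4≠a[slow]=3 write a[2]=4 → slow++,fast++

slow=2, fast=6, prefix=[2, 3, 4]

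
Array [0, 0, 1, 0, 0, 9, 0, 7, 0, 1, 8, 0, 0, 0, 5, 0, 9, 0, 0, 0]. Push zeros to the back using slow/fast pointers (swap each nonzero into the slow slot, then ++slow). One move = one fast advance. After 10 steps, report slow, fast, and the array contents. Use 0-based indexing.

slow=4, fast=10, a=[1, 9, 7, 1, 0, 0, 0, 0, 0, 0, 8, 0, 0, 0, 5, 0, 9, 0, 0, 0]

(s=0,f=0) a[fast]=0 → fast++
(s=0,f=1) a[fast]=0 → fast++
(s=0,f=2) a[fast]=1≠0 swap→a[0]=1 → slow++,fast++
(s=1,f=3) a[fast]=0 → fast++
(s=1,f=4) a[fast]=0 → fast++
(s=1,f=5) a[fast]=9≠0 swap→a[1]=9 → slow++,fast++
(s=2,f=6) a[fast]=0 → fast++
(s=2,f=7) a[fast]=7≠0 swap→a[2]=7 → slow++,fast++
(s=3,f=8) a[fast]=0 → fast++
(s=3,f=9) a[fast]=1≠0 swap→a[3]=1 → slow++,fast++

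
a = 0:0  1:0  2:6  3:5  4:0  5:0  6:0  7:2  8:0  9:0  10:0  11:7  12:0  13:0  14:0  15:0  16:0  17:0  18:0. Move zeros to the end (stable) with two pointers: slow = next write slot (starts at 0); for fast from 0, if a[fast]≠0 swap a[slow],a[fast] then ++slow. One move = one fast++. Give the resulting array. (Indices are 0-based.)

slow=0 fast=0: a[fast]=0, fast++
slow=0 fast=1: a[fast]=0, fast++
slow=0 fast=2: a[fast]=6≠0 swap→a[0]=6, slow++,fast++
slow=1 fast=3: a[fast]=5≠0 swap→a[1]=5, slow++,fast++
slow=2 fast=4: a[fast]=0, fast++
slow=2 fast=5: a[fast]=0, fast++
slow=2 fast=6: a[fast]=0, fast++
slow=2 fast=7: a[fast]=2≠0 swap→a[2]=2, slow++,fast++
slow=3 fast=8: a[fast]=0, fast++
slow=3 fast=9: a[fast]=0, fast++
slow=3 fast=10: a[fast]=0, fast++
slow=3 fast=11: a[fast]=7≠0 swap→a[3]=7, slow++,fast++
slow=4 fast=12: a[fast]=0, fast++
slow=4 fast=13: a[fast]=0, fast++
slow=4 fast=14: a[fast]=0, fast++
slow=4 fast=15: a[fast]=0, fast++
slow=4 fast=16: a[fast]=0, fast++
slow=4 fast=17: a[fast]=0, fast++
slow=4 fast=18: a[fast]=0, fast++

[6, 5, 2, 7, 0, 0, 0, 0, 0, 0, 0, 0, 0, 0, 0, 0, 0, 0, 0]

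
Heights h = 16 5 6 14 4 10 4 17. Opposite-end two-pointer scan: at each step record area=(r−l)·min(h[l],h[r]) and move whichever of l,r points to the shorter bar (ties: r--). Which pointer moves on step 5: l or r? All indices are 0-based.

l=0 r=7: min(16,17)*7=112 best=112 *, l++
l=1 r=7: min(5,17)*6=30 best=112, l++
l=2 r=7: min(6,17)*5=30 best=112, l++
l=3 r=7: min(14,17)*4=56 best=112, l++
l=4 r=7: min(4,17)*3=12 best=112, l++

l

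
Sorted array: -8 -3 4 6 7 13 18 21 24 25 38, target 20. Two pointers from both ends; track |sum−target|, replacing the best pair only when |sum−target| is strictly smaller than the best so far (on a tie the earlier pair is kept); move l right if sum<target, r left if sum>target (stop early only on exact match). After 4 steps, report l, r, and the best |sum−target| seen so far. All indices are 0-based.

[0,10] -8+38=30 d=10 * → r--
[0,9] -8+25=17 d=3 * → l++
[1,9] -3+25=22 d=2 * → r--
[1,8] -3+24=21 d=1 * → r--

l=1, r=7, best |Δ|=1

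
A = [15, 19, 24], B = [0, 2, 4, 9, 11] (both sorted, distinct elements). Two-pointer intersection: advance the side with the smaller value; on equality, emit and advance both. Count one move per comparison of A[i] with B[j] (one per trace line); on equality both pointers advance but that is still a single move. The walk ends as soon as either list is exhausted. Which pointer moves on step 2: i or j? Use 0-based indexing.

[i=0,j=0] 15>0 → j++
[i=0,j=1] 15>2 → j++

j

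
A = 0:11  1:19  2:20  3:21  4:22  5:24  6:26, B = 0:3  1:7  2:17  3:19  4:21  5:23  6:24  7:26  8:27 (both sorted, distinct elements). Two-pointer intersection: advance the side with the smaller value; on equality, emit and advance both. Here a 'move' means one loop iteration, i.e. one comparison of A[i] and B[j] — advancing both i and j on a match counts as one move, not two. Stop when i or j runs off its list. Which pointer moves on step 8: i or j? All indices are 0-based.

i

i=0 j=0: 11>3, j++
i=0 j=1: 11>7, j++
i=0 j=2: 11<17, i++
i=1 j=2: 19>17, j++
i=1 j=3: 19==19 emit, i++,j++
i=2 j=4: 20<21, i++
i=3 j=4: 21==21 emit, i++,j++
i=4 j=5: 22<23, i++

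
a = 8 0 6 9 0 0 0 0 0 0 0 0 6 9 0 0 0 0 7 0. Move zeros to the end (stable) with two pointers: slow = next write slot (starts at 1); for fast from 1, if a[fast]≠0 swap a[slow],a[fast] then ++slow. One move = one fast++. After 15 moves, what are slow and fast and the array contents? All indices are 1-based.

slow=6, fast=16, a=[8, 6, 9, 6, 9, 0, 0, 0, 0, 0, 0, 0, 0, 0, 0, 0, 0, 0, 7, 0]

(s=1,f=1) a[fast]=8≠0 swap→a[1]=8 → slow++,fast++
(s=2,f=2) a[fast]=0 → fast++
(s=2,f=3) a[fast]=6≠0 swap→a[2]=6 → slow++,fast++
(s=3,f=4) a[fast]=9≠0 swap→a[3]=9 → slow++,fast++
(s=4,f=5) a[fast]=0 → fast++
(s=4,f=6) a[fast]=0 → fast++
(s=4,f=7) a[fast]=0 → fast++
(s=4,f=8) a[fast]=0 → fast++
(s=4,f=9) a[fast]=0 → fast++
(s=4,f=10) a[fast]=0 → fast++
(s=4,f=11) a[fast]=0 → fast++
(s=4,f=12) a[fast]=0 → fast++
(s=4,f=13) a[fast]=6≠0 swap→a[4]=6 → slow++,fast++
(s=5,f=14) a[fast]=9≠0 swap→a[5]=9 → slow++,fast++
(s=6,f=15) a[fast]=0 → fast++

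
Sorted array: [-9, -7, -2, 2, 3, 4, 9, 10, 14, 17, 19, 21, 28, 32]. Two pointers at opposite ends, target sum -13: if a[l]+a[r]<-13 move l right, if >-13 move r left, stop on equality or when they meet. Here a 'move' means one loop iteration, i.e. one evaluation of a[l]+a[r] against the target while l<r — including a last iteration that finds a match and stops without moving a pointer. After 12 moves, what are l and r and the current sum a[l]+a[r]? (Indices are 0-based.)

[0,13] -9+32=23 >-13 → r--
[0,12] -9+28=19 >-13 → r--
[0,11] -9+21=12 >-13 → r--
[0,10] -9+19=10 >-13 → r--
[0,9] -9+17=8 >-13 → r--
[0,8] -9+14=5 >-13 → r--
[0,7] -9+10=1 >-13 → r--
[0,6] -9+9=0 >-13 → r--
[0,5] -9+4=-5 >-13 → r--
[0,4] -9+3=-6 >-13 → r--
[0,3] -9+2=-7 >-13 → r--
[0,2] -9+-2=-11 >-13 → r--

l=0, r=1, sum=-16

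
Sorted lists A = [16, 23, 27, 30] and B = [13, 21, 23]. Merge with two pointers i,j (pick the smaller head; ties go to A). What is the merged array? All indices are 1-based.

[13, 16, 21, 23, 23, 27, 30]

i=1 j=1: A[i]=16>B[j]=13 take 13, j++
i=1 j=2: A[i]=16<=B[j]=21 take 16, i++
i=2 j=2: A[i]=23>B[j]=21 take 21, j++
i=2 j=3: A[i]=23<=B[j]=23 take 23, i++
i=3 j=3: A[i]=27>B[j]=23 take 23, j++
i=3 j=4: B done, take A[i]=27, i++
i=4 j=4: B done, take A[i]=30, i++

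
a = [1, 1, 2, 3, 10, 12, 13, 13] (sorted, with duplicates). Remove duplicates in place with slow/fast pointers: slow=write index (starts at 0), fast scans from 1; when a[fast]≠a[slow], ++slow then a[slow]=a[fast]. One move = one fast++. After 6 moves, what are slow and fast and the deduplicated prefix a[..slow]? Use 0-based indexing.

slow=5, fast=7, prefix=[1, 2, 3, 10, 12, 13]

(s=0,f=1) a[fast]=1=a[slow] dup → fast++
(s=0,f=2) a[fast]=2≠a[slow]=1 write a[1]=2 → slow++,fast++
(s=1,f=3) a[fast]=3≠a[slow]=2 write a[2]=3 → slow++,fast++
(s=2,f=4) a[fast]=10≠a[slow]=3 write a[3]=10 → slow++,fast++
(s=3,f=5) a[fast]=12≠a[slow]=10 write a[4]=12 → slow++,fast++
(s=4,f=6) a[fast]=13≠a[slow]=12 write a[5]=13 → slow++,fast++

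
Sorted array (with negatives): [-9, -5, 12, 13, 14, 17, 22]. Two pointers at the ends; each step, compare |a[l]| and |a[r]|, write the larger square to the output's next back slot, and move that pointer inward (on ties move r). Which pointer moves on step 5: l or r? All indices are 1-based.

l=1 r=7: |-9|<=|22| out[7]=484, r--
l=1 r=6: |-9|<=|17| out[6]=289, r--
l=1 r=5: |-9|<=|14| out[5]=196, r--
l=1 r=4: |-9|<=|13| out[4]=169, r--
l=1 r=3: |-9|<=|12| out[3]=144, r--

r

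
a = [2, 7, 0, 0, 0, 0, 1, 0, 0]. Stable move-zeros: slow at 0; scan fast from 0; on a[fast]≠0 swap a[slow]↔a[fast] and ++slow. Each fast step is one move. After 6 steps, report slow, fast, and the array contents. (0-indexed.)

slow=2, fast=6, a=[2, 7, 0, 0, 0, 0, 1, 0, 0]

slow=0 fast=0: a[fast]=2≠0 swap→a[0]=2, slow++,fast++
slow=1 fast=1: a[fast]=7≠0 swap→a[1]=7, slow++,fast++
slow=2 fast=2: a[fast]=0, fast++
slow=2 fast=3: a[fast]=0, fast++
slow=2 fast=4: a[fast]=0, fast++
slow=2 fast=5: a[fast]=0, fast++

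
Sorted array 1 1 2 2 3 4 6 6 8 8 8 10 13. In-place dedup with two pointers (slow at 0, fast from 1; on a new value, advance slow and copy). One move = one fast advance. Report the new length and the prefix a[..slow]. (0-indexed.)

(s=0,f=1) a[fast]=1=a[slow] dup → fast++
(s=0,f=2) a[fast]=2≠a[slow]=1 write a[1]=2 → slow++,fast++
(s=1,f=3) a[fast]=2=a[slow] dup → fast++
(s=1,f=4) a[fast]=3≠a[slow]=2 write a[2]=3 → slow++,fast++
(s=2,f=5) a[fast]=4≠a[slow]=3 write a[3]=4 → slow++,fast++
(s=3,f=6) a[fast]=6≠a[slow]=4 write a[4]=6 → slow++,fast++
(s=4,f=7) a[fast]=6=a[slow] dup → fast++
(s=4,f=8) a[fast]=8≠a[slow]=6 write a[5]=8 → slow++,fast++
(s=5,f=9) a[fast]=8=a[slow] dup → fast++
(s=5,f=10) a[fast]=8=a[slow] dup → fast++
(s=5,f=11) a[fast]=10≠a[slow]=8 write a[6]=10 → slow++,fast++
(s=6,f=12) a[fast]=13≠a[slow]=10 write a[7]=13 → slow++,fast++

length 8; prefix = [1, 2, 3, 4, 6, 8, 10, 13]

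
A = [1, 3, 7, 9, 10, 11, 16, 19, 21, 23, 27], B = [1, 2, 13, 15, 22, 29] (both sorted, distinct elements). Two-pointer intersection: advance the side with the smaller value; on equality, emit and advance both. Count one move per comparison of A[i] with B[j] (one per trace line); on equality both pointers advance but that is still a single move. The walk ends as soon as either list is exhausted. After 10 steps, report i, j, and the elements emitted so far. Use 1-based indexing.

i=8, j=5, emitted=[1]

[i=1,j=1] 1==1 emit → i++,j++
[i=2,j=2] 3>2 → j++
[i=2,j=3] 3<13 → i++
[i=3,j=3] 7<13 → i++
[i=4,j=3] 9<13 → i++
[i=5,j=3] 10<13 → i++
[i=6,j=3] 11<13 → i++
[i=7,j=3] 16>13 → j++
[i=7,j=4] 16>15 → j++
[i=7,j=5] 16<22 → i++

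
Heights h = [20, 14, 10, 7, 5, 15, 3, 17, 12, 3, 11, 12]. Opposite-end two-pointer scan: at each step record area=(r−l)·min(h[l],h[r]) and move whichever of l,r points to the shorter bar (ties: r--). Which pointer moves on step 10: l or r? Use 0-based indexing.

r

l=0 r=11: min(20,12)*11=132 best=132 *, r--
l=0 r=10: min(20,11)*10=110 best=132, r--
l=0 r=9: min(20,3)*9=27 best=132, r--
l=0 r=8: min(20,12)*8=96 best=132, r--
l=0 r=7: min(20,17)*7=119 best=132, r--
l=0 r=6: min(20,3)*6=18 best=132, r--
l=0 r=5: min(20,15)*5=75 best=132, r--
l=0 r=4: min(20,5)*4=20 best=132, r--
l=0 r=3: min(20,7)*3=21 best=132, r--
l=0 r=2: min(20,10)*2=20 best=132, r--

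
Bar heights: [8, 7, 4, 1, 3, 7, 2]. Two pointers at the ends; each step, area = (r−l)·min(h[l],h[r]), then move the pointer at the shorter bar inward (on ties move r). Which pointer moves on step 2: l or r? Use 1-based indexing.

r

[1,7] min(8,2)*6=12 best=12 * → r--
[1,6] min(8,7)*5=35 best=35 * → r--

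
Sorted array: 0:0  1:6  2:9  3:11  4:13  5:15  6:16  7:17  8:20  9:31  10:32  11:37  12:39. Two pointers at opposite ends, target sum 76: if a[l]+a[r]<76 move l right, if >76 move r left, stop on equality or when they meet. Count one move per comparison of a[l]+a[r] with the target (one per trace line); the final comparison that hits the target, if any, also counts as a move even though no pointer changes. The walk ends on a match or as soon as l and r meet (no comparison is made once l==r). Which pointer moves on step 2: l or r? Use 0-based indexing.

l

l=0 r=12: 0+39=39 <76, l++
l=1 r=12: 6+39=45 <76, l++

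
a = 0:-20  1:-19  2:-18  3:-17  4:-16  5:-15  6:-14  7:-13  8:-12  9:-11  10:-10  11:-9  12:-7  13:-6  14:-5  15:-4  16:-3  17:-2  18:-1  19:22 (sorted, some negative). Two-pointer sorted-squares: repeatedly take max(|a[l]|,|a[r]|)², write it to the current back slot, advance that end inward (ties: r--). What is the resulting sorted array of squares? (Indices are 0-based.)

[0,19] |-20|<=|22| out[19]=484 → r--
[0,18] |-20|>|-1| out[18]=400 → l++
[1,18] |-19|>|-1| out[17]=361 → l++
[2,18] |-18|>|-1| out[16]=324 → l++
[3,18] |-17|>|-1| out[15]=289 → l++
[4,18] |-16|>|-1| out[14]=256 → l++
[5,18] |-15|>|-1| out[13]=225 → l++
[6,18] |-14|>|-1| out[12]=196 → l++
[7,18] |-13|>|-1| out[11]=169 → l++
[8,18] |-12|>|-1| out[10]=144 → l++
[9,18] |-11|>|-1| out[9]=121 → l++
[10,18] |-10|>|-1| out[8]=100 → l++
[11,18] |-9|>|-1| out[7]=81 → l++
[12,18] |-7|>|-1| out[6]=49 → l++
[13,18] |-6|>|-1| out[5]=36 → l++
[14,18] |-5|>|-1| out[4]=25 → l++
[15,18] |-4|>|-1| out[3]=16 → l++
[16,18] |-3|>|-1| out[2]=9 → l++
[17,18] |-2|>|-1| out[1]=4 → l++
[18,18] |-1|<=|-1| out[0]=1 → r--

[1, 4, 9, 16, 25, 36, 49, 81, 100, 121, 144, 169, 196, 225, 256, 289, 324, 361, 400, 484]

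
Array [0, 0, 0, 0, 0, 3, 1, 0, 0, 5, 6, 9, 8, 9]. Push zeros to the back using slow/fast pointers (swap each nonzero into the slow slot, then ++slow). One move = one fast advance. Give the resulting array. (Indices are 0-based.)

[3, 1, 5, 6, 9, 8, 9, 0, 0, 0, 0, 0, 0, 0]

(s=0,f=0) a[fast]=0 → fast++
(s=0,f=1) a[fast]=0 → fast++
(s=0,f=2) a[fast]=0 → fast++
(s=0,f=3) a[fast]=0 → fast++
(s=0,f=4) a[fast]=0 → fast++
(s=0,f=5) a[fast]=3≠0 swap→a[0]=3 → slow++,fast++
(s=1,f=6) a[fast]=1≠0 swap→a[1]=1 → slow++,fast++
(s=2,f=7) a[fast]=0 → fast++
(s=2,f=8) a[fast]=0 → fast++
(s=2,f=9) a[fast]=5≠0 swap→a[2]=5 → slow++,fast++
(s=3,f=10) a[fast]=6≠0 swap→a[3]=6 → slow++,fast++
(s=4,f=11) a[fast]=9≠0 swap→a[4]=9 → slow++,fast++
(s=5,f=12) a[fast]=8≠0 swap→a[5]=8 → slow++,fast++
(s=6,f=13) a[fast]=9≠0 swap→a[6]=9 → slow++,fast++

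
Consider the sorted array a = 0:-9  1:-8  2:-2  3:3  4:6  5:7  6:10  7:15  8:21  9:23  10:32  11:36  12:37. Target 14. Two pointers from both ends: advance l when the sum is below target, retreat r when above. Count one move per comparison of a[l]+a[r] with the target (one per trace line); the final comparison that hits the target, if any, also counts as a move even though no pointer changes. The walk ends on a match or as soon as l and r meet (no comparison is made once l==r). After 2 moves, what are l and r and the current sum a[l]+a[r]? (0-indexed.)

[0,12] -9+37=28 >14 → r--
[0,11] -9+36=27 >14 → r--

l=0, r=10, sum=23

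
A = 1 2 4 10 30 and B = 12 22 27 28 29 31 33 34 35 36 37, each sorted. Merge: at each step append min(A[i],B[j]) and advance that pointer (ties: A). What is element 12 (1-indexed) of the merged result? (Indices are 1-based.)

[i=1,j=1] A[i]=1<=B[j]=12 take 1 → i++
[i=2,j=1] A[i]=2<=B[j]=12 take 2 → i++
[i=3,j=1] A[i]=4<=B[j]=12 take 4 → i++
[i=4,j=1] A[i]=10<=B[j]=12 take 10 → i++
[i=5,j=1] A[i]=30>B[j]=12 take 12 → j++
[i=5,j=2] A[i]=30>B[j]=22 take 22 → j++
[i=5,j=3] A[i]=30>B[j]=27 take 27 → j++
[i=5,j=4] A[i]=30>B[j]=28 take 28 → j++
[i=5,j=5] A[i]=30>B[j]=29 take 29 → j++
[i=5,j=6] A[i]=30<=B[j]=31 take 30 → i++
[i=6,j=6] A done, take B[j]=31 → j++
[i=6,j=7] A done, take B[j]=33 → j++
[i=6,j=8] A done, take B[j]=34 → j++
[i=6,j=9] A done, take B[j]=35 → j++
[i=6,j=10] A done, take B[j]=36 → j++
[i=6,j=11] A done, take B[j]=37 → j++

merged[12] = 33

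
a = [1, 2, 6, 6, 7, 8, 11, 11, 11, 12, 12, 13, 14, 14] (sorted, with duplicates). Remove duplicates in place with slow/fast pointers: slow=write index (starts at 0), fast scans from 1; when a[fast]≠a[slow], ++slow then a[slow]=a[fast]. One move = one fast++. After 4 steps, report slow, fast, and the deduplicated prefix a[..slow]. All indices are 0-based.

slow=3, fast=5, prefix=[1, 2, 6, 7]

(s=0,f=1) a[fast]=2≠a[slow]=1 write a[1]=2 → slow++,fast++
(s=1,f=2) a[fast]=6≠a[slow]=2 write a[2]=6 → slow++,fast++
(s=2,f=3) a[fast]=6=a[slow] dup → fast++
(s=2,f=4) a[fast]=7≠a[slow]=6 write a[3]=7 → slow++,fast++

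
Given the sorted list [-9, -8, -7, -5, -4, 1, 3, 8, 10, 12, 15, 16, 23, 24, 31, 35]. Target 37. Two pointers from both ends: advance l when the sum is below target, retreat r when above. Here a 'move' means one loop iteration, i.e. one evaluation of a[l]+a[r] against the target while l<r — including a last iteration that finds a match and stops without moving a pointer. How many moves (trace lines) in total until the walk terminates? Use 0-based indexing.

15 moves

[0,15] -9+35=26 <37 → l++
[1,15] -8+35=27 <37 → l++
[2,15] -7+35=28 <37 → l++
[3,15] -5+35=30 <37 → l++
[4,15] -4+35=31 <37 → l++
[5,15] 1+35=36 <37 → l++
[6,15] 3+35=38 >37 → r--
[6,14] 3+31=34 <37 → l++
[7,14] 8+31=39 >37 → r--
[7,13] 8+24=32 <37 → l++
[8,13] 10+24=34 <37 → l++
[9,13] 12+24=36 <37 → l++
[10,13] 15+24=39 >37 → r--
[10,12] 15+23=38 >37 → r--
[10,11] 15+16=31 <37 → l++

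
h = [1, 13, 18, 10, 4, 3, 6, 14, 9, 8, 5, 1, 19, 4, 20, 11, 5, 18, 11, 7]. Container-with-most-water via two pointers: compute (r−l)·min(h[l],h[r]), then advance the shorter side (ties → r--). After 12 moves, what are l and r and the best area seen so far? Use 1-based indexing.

l=8, r=15, best area=270

[1,20] min(1,7)*19=19 best=19 * → l++
[2,20] min(13,7)*18=126 best=126 * → r--
[2,19] min(13,11)*17=187 best=187 * → r--
[2,18] min(13,18)*16=208 best=208 * → l++
[3,18] min(18,18)*15=270 best=270 * → r--
[3,17] min(18,5)*14=70 best=270 → r--
[3,16] min(18,11)*13=143 best=270 → r--
[3,15] min(18,20)*12=216 best=270 → l++
[4,15] min(10,20)*11=110 best=270 → l++
[5,15] min(4,20)*10=40 best=270 → l++
[6,15] min(3,20)*9=27 best=270 → l++
[7,15] min(6,20)*8=48 best=270 → l++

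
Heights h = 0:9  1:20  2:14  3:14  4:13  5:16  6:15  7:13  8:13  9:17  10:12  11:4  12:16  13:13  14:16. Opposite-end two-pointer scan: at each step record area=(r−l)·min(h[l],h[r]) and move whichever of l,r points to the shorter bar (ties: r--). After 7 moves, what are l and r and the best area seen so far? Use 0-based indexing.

l=1, r=8, best area=208

[0,14] min(9,16)*14=126 best=126 * → l++
[1,14] min(20,16)*13=208 best=208 * → r--
[1,13] min(20,13)*12=156 best=208 → r--
[1,12] min(20,16)*11=176 best=208 → r--
[1,11] min(20,4)*10=40 best=208 → r--
[1,10] min(20,12)*9=108 best=208 → r--
[1,9] min(20,17)*8=136 best=208 → r--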